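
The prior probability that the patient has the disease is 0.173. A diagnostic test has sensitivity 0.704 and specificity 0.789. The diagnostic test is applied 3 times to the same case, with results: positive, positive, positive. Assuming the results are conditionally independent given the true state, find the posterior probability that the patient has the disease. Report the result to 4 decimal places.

Posterior P(H) ≈ 0.8860

Let H be the event that the patient has the disease; start with P(H) = 0.173. P('positive'|H) = 0.704, P('positive'|¬H) = 0.211.
Update on result 1 ('positive'): P(H) ← 0.704·0.1730 / (0.704·0.1730 + 0.211·0.8270) = 0.12179/0.29629 = 0.4111.
Update on result 2 ('positive'): P(H) ← 0.704·0.4111 / (0.704·0.4111 + 0.211·0.5889) = 0.28938/0.41365 = 0.6996.
Update on result 3 ('positive'): P(H) ← 0.704·0.6996 / (0.704·0.6996 + 0.211·0.3004) = 0.49251/0.55590 = 0.8860.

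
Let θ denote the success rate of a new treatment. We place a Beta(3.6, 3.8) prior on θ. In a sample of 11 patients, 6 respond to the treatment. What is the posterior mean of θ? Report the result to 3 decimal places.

Posterior mean ≈ 0.522

Observing 6 successes and 5 failures updates Beta(3.6, 3.8) by adding the success and failure counts to the two shape parameters: α = 3.6+6 = 9.6, β = 3.8+5 = 8.8.
E[θ | data] = 9.6/(9.6+8.8) = 0.522.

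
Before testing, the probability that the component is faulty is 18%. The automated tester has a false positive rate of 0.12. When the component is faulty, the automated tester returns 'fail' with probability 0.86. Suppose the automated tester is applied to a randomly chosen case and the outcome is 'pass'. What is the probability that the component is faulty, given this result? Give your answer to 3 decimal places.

Let H be the event that the component is faulty. P(H) = 0.18, so P(¬H) = 0.82. With E the 'pass' result, P(E|H) = 0.14 and P(E|¬H) = 0.88.
P(E) = 0.14·0.18 + 0.88·0.82 = 0.025200 + 0.72160 = 0.74680.
By Bayes' theorem, P(H|E) = 0.025200 / 0.74680 = 0.034.

P(H | E) ≈ 0.034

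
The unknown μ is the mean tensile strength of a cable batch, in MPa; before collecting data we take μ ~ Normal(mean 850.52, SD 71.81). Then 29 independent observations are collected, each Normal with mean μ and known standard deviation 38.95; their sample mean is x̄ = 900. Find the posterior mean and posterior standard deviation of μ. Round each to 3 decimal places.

With known σ, the Normal prior is conjugate. Weight on the data is w = (n/σ²)/(n/σ² + 1/τ₀²) = 0.0191154/(0.0191154+0.00019392) = 0.98996.
Posterior mean = w·x̄ + (1−w)·μ₀ = 0.98996·900 + 0.010043·850.52 = 899.503. Posterior variance = 1/(0.0191154+0.00019392) = 51.7885, so SD = 7.196.

Posterior mean ≈ 899.503; posterior SD ≈ 7.196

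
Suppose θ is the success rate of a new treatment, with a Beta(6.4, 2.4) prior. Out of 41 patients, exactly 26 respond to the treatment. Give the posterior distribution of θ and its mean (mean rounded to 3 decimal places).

Posterior: Beta(32.4, 17.4); mean ≈ 0.651

The binomial likelihood is conjugate to the Beta prior: with 26 successes and 15 failures, the posterior is Beta(6.4+26, 2.4+15) = Beta(32.4, 17.4).
E[θ | data] = 32.4/(32.4+17.4) = 0.651.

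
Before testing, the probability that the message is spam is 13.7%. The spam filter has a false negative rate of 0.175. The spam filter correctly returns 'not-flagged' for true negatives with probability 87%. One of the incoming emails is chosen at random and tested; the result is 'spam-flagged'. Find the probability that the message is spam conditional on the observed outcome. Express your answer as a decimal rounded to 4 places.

P(H | E) ≈ 0.5019

Let H be the event that the message is spam. P(H) = 0.137, so P(¬H) = 0.863. With E the 'spam-flagged' result, P(E|H) = 0.825 and P(E|¬H) = 0.13.
P(E) = 0.825·0.137 + 0.13·0.863 = 0.11303 + 0.11219 = 0.22521.
By Bayes' theorem, P(H|E) = 0.11303 / 0.22521 = 0.5019.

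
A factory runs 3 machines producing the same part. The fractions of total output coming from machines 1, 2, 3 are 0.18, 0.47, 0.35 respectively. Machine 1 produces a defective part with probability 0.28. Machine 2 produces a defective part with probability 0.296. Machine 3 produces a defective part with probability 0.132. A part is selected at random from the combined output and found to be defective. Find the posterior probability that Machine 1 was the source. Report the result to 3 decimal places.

P(defective|M1) = 0.28; P(defective|M2) = 0.296; P(defective|M3) = 0.132.
Prior × likelihood for each source: 0.18·0.28=0.05040, 0.47·0.296=0.1391, 0.35·0.132=0.04620. Summing gives P(defective) = 0.23572.
P(Machine 1 | defective) = 0.05040 / 0.23572 = 0.214.

Posterior probability ≈ 0.214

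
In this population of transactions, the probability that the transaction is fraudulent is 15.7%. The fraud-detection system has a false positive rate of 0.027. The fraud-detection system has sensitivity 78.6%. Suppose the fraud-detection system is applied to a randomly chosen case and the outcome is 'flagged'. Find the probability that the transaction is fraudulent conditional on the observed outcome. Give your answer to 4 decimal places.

Write H for 'the transaction is fraudulent'. Prior odds H:¬H = 0.157/0.843 = 0.18624. For the 'flagged' outcome, the likelihood ratio is 0.786/0.027 = 29.111.
Posterior odds = 0.18624 × 29.111 = 5.4216, so P(H|E) = 5.4216/(1+5.4216) = 0.8443.

P(H | E) ≈ 0.8443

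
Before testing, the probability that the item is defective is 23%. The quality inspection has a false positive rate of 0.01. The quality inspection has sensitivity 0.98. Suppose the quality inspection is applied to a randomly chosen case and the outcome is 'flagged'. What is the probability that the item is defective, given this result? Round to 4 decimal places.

Write H for 'the item is defective'. Prior odds H:¬H = 0.23/0.77 = 0.29870. For the 'flagged' outcome, the likelihood ratio is 0.98/0.01 = 98.000.
Posterior odds = 0.29870 × 98.000 = 29.273, so P(H|E) = 29.273/(1+29.273) = 0.9670.

P(H | E) ≈ 0.9670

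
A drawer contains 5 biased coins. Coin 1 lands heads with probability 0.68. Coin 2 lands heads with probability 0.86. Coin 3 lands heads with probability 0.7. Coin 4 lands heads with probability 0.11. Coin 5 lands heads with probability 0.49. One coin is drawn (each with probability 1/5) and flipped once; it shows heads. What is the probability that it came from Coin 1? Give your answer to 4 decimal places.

P(heads|C1) = 0.68; P(heads|C2) = 0.86; P(heads|C3) = 0.7; P(heads|C4) = 0.11; P(heads|C5) = 0.49.
Prior × likelihood for each source: 0.2·0.68=0.1360, 0.2·0.86=0.1720, 0.2·0.7=0.1400, 0.2·0.11=0.02200, 0.2·0.49=0.09800. Summing gives P(heads) = 0.56800.
P(Coin 1 | heads) = 0.1360 / 0.56800 = 0.2394.

Posterior probability ≈ 0.2394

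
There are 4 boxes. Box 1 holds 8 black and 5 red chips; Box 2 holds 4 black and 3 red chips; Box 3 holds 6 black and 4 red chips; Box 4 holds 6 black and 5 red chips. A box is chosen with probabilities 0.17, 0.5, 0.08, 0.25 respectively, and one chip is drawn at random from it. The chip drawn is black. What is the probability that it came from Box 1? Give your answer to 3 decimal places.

Tabulate prior·likelihood by source: [1] prior 0.17, lik 0.6154, product 0.1046; [2] prior 0.5, lik 0.5714, product 0.2857; [3] prior 0.08, lik 0.6, product 0.04800; [4] prior 0.25, lik 0.5455, product 0.1364.
Normalizing constant = 0.57469; the posterior for Box 1 is its product over the sum, 0.1046/0.57469 = 0.182.

Posterior probability ≈ 0.182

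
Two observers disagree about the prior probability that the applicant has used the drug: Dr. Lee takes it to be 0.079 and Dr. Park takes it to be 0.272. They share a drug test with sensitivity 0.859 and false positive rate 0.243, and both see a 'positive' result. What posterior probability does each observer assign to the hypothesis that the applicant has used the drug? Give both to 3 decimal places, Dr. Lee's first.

Dr. Lee: 0.233; Dr. Park: 0.569

The likelihood ratio for a 'positive' result is 0.859/0.243 = 3.5350.
Dr. Lee: prior odds 0.079/0.921 = 0.085776; posterior odds 0.30322; posterior probability 0.233.
Dr. Park: prior odds 0.272/0.728 = 0.37363; posterior odds 1.3208; posterior probability 0.569.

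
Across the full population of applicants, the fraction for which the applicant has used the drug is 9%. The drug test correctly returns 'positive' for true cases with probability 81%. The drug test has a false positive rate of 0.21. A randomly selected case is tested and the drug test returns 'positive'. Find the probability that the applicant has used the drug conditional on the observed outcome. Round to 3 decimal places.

P(H | E) ≈ 0.276

Let H be the event that the applicant has used the drug. P(H) = 0.09, so P(¬H) = 0.91. With E the 'positive' result, P(E|H) = 0.81 and P(E|¬H) = 0.21.
P(E) = 0.81·0.09 + 0.21·0.91 = 0.072900 + 0.19110 = 0.26400.
By Bayes' theorem, P(H|E) = 0.072900 / 0.26400 = 0.276.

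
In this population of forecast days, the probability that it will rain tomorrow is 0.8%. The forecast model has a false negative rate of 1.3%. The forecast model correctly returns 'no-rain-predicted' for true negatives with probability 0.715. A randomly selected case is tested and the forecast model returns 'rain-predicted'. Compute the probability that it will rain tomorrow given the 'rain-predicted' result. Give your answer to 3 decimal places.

P(H | E) ≈ 0.027

Let H be the event that it will rain tomorrow. P(H) = 0.008, so P(¬H) = 0.992. With E the 'rain-predicted' result, P(E|H) = 0.987 and P(E|¬H) = 0.285.
P(E) = 0.987·0.008 + 0.285·0.992 = 0.0078960 + 0.28272 = 0.29062.
By Bayes' theorem, P(H|E) = 0.0078960 / 0.29062 = 0.027.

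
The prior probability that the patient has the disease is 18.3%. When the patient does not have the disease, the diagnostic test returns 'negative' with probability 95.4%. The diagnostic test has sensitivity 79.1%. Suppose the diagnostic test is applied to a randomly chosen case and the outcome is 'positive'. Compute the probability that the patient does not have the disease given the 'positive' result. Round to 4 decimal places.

P(¬H | E) ≈ 0.2061

Let H be the event that the patient has the disease. P(H) = 0.183, so P(¬H) = 0.817. With E the 'positive' result, P(E|H) = 0.791 and P(E|¬H) = 0.046.
P(E) = 0.791·0.183 + 0.046·0.817 = 0.14475 + 0.037582 = 0.18233.
By Bayes' theorem, P(H|E) = 0.14475 / 0.18233 = 0.7939. Hence P(¬H|E) = 1 − 0.7939 = 0.2061.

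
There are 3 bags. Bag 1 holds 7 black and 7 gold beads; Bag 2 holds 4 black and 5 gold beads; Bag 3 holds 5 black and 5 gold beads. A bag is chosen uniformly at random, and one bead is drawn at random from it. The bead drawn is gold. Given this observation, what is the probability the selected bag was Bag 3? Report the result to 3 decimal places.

P(gold|Bag 1) = 0.5; P(gold|Bag 2) = 0.5556; P(gold|Bag 3) = 0.5.
Prior × likelihood for each source: 0.333333·0.5=0.1667, 0.333333·0.5556=0.1852, 0.333333·0.5=0.1667. Summing gives P(gold) = 0.51852.
P(Bag 3 | gold) = 0.1667 / 0.51852 = 0.321.

Posterior probability ≈ 0.321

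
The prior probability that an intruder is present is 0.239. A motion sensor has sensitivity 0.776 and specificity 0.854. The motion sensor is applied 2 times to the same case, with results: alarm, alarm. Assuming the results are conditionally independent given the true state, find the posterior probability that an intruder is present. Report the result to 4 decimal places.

Posterior P(H) ≈ 0.8987

With H the event that an intruder is present, the joint likelihood of the observed sequence is P(data|H) = 0.776·0.776 = 0.60218 and P(data|¬H) = 0.146·0.146 = 0.021316.
Bayes: P(H|data) = 0.239·0.60218 / (0.239·0.60218 + 0.761·0.021316) = 0.14392/0.16014 = 0.8987.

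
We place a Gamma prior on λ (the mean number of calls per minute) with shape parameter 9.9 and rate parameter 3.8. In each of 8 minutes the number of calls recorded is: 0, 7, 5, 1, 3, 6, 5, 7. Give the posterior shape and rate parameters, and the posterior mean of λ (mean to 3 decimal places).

Posterior: Gamma(shape=43.9, rate=11.8); mean ≈ 3.720

The Poisson likelihood adds the total count to the shape and the number of exposure periods to the rate. Here ∑xᵢ = 34 and n = 8, so shape 9.9→43.9 and rate 3.8→11.8.
Posterior mean = shape/rate = 43.9/11.8 = 3.720.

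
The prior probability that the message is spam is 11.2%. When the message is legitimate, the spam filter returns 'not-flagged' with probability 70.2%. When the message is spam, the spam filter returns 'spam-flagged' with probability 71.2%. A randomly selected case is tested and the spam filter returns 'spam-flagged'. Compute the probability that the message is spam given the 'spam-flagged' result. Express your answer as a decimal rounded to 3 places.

P(H | E) ≈ 0.232

Let H be the event that the message is spam. P(H) = 0.112, so P(¬H) = 0.888. With E the 'spam-flagged' result, P(E|H) = 0.712 and P(E|¬H) = 0.298.
P(E) = 0.712·0.112 + 0.298·0.888 = 0.079744 + 0.26462 = 0.34437.
By Bayes' theorem, P(H|E) = 0.079744 / 0.34437 = 0.232.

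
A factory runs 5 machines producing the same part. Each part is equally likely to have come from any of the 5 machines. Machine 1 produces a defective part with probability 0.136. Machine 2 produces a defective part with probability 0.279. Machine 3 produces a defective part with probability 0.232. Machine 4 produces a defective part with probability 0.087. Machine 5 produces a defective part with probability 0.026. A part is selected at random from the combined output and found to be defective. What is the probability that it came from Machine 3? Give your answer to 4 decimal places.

Tabulate prior·likelihood by source: [1] prior 0.2, lik 0.136, product 0.02720; [2] prior 0.2, lik 0.279, product 0.05580; [3] prior 0.2, lik 0.232, product 0.04640; [4] prior 0.2, lik 0.087, product 0.01740; [5] prior 0.2, lik 0.026, product 0.005200.
Normalizing constant = 0.15200; the posterior for Machine 3 is its product over the sum, 0.04640/0.15200 = 0.3053.

Posterior probability ≈ 0.3053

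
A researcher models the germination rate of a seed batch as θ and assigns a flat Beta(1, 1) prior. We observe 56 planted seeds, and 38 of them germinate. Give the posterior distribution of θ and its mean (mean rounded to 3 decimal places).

The binomial likelihood is conjugate to the Beta prior: with 38 successes and 18 failures, the posterior is Beta(1+38, 1+18) = Beta(39, 19).
E[θ | data] = 39/(39+19) = 0.672.

Posterior: Beta(39, 19); mean ≈ 0.672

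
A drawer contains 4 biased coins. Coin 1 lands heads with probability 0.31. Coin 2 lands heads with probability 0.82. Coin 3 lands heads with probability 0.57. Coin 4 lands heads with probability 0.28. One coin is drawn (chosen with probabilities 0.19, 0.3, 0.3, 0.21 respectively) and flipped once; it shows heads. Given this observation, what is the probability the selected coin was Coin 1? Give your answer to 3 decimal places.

Posterior probability ≈ 0.110

Tabulate prior·likelihood by source: [1] prior 0.19, lik 0.31, product 0.05890; [2] prior 0.3, lik 0.82, product 0.2460; [3] prior 0.3, lik 0.57, product 0.1710; [4] prior 0.21, lik 0.28, product 0.05880.
Normalizing constant = 0.53470; the posterior for Coin 1 is its product over the sum, 0.05890/0.53470 = 0.110.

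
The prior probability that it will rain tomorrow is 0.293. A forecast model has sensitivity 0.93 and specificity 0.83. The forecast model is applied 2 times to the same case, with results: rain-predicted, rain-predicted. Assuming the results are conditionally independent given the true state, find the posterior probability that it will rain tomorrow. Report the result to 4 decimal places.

Posterior P(H) ≈ 0.9254

Let H be the event that it will rain tomorrow; start with P(H) = 0.293. P('rain-predicted'|H) = 0.93, P('rain-predicted'|¬H) = 0.17.
Update on result 1 ('rain-predicted'): P(H) ← 0.93·0.2930 / (0.93·0.2930 + 0.17·0.7070) = 0.27249/0.39268 = 0.6939.
Update on result 2 ('rain-predicted'): P(H) ← 0.93·0.6939 / (0.93·0.6939 + 0.17·0.3061) = 0.64535/0.69738 = 0.9254.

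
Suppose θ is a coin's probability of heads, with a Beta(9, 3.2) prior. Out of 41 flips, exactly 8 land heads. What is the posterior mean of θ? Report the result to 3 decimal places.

Posterior mean ≈ 0.320

Observing 8 successes and 33 failures updates Beta(9, 3.2) by adding the success and failure counts to the two shape parameters: α = 9+8 = 17, β = 3.2+33 = 36.2.
Posterior mean = α/(α+β) = 17/53.2 = 0.320.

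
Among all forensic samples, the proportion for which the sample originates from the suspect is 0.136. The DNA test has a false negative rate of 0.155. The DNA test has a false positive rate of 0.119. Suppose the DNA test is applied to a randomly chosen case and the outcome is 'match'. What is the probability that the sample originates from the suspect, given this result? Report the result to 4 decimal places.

Write H for 'the sample originates from the suspect'. Prior odds H:¬H = 0.136/0.864 = 0.15741. For the 'match' outcome, the likelihood ratio is 0.845/0.119 = 7.1008.
Posterior odds = 0.15741 × 7.1008 = 1.1177, so P(H|E) = 1.1177/(1+1.1177) = 0.5278.

P(H | E) ≈ 0.5278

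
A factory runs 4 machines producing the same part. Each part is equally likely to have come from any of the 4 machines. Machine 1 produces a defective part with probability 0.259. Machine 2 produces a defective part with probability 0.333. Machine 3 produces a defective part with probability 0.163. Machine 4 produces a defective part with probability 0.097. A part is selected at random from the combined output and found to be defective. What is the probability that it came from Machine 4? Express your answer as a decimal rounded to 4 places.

Posterior probability ≈ 0.1138

P(defective|M1) = 0.259; P(defective|M2) = 0.333; P(defective|M3) = 0.163; P(defective|M4) = 0.097.
Prior × likelihood for each source: 0.25·0.259=0.06475, 0.25·0.333=0.08325, 0.25·0.163=0.04075, 0.25·0.097=0.02425. Summing gives P(defective) = 0.21300.
P(Machine 4 | defective) = 0.02425 / 0.21300 = 0.1138.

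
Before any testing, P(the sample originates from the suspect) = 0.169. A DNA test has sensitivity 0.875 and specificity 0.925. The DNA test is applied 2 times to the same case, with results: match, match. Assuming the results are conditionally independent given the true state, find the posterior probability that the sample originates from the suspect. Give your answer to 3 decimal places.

With H the event that the sample originates from the suspect, the joint likelihood of the observed sequence is P(data|H) = 0.875·0.875 = 0.76562 and P(data|¬H) = 0.075·0.075 = 0.0056250.
Bayes: P(H|data) = 0.169·0.76562 / (0.169·0.76562 + 0.831·0.0056250) = 0.12939/0.13407 = 0.9651.

Posterior P(H) ≈ 0.965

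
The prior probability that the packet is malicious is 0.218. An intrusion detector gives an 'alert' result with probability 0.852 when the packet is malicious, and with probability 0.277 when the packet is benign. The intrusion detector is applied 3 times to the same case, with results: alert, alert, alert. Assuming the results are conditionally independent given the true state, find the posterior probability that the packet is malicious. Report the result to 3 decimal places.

With H the event that the packet is malicious, the joint likelihood of the observed sequence is P(data|H) = 0.852·0.852·0.852 = 0.61847 and P(data|¬H) = 0.277·0.277·0.277 = 0.021254.
Bayes: P(H|data) = 0.218·0.61847 / (0.218·0.61847 + 0.782·0.021254) = 0.13483/0.15145 = 0.8903.

Posterior P(H) ≈ 0.890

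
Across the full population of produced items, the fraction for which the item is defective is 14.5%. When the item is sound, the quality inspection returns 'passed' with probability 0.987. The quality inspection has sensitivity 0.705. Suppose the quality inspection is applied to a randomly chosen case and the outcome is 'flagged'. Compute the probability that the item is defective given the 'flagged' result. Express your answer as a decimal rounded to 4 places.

Write H for 'the item is defective'. Prior odds H:¬H = 0.145/0.855 = 0.16959. For the 'flagged' outcome, the likelihood ratio is 0.705/0.013 = 54.231.
Posterior odds = 0.16959 × 54.231 = 9.1970, so P(H|E) = 9.1970/(1+9.1970) = 0.9019.

P(H | E) ≈ 0.9019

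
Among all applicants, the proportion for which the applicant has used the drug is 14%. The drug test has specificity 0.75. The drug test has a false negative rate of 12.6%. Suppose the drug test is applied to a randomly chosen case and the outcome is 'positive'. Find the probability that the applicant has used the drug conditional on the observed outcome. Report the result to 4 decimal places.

Let H be the event that the applicant has used the drug. P(H) = 0.14, so P(¬H) = 0.86. With E the 'positive' result, P(E|H) = 0.874 and P(E|¬H) = 0.25.
P(E) = 0.874·0.14 + 0.25·0.86 = 0.12236 + 0.21500 = 0.33736.
By Bayes' theorem, P(H|E) = 0.12236 / 0.33736 = 0.3627.

P(H | E) ≈ 0.3627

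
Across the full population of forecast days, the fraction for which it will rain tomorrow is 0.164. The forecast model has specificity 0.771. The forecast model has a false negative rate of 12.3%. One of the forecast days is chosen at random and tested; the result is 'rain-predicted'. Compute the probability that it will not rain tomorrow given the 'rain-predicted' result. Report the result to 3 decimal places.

Write H for 'it will rain tomorrow'. Prior odds H:¬H = 0.164/0.836 = 0.19617. For the 'rain-predicted' outcome, the likelihood ratio is 0.877/0.229 = 3.8297.
Posterior odds = 0.19617 × 3.8297 = 0.75128, so P(H|E) = 0.75128/(1+0.75128) = 0.429. Then P(¬H|E) = 1 − 0.429 = 0.571.

P(¬H | E) ≈ 0.571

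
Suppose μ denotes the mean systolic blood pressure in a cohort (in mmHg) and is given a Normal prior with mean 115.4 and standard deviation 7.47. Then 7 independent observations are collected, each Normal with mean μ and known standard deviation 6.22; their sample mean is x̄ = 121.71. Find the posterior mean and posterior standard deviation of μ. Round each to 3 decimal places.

Posterior mean ≈ 121.141; posterior SD ≈ 2.243

Prior precision 1/τ₀² = 1/7.47² = 0.0179209; data precision n/σ² = 7/6.22² = 0.180933.
Posterior precision = 0.0179209 + 0.180933 = 0.198854, giving posterior SD = 1/√0.198854 = 2.243.
Posterior mean = (0.0179209·115.4 + 0.180933·121.71) / 0.198854 = 121.141.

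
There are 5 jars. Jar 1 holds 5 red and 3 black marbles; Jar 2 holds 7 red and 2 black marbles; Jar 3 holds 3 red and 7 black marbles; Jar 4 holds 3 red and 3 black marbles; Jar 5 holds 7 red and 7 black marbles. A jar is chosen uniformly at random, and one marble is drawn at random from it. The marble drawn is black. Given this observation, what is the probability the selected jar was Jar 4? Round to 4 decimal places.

Posterior probability ≈ 0.2177

Tabulate prior·likelihood by source: [1] prior 0.2, lik 0.375, product 0.07500; [2] prior 0.2, lik 0.2222, product 0.04444; [3] prior 0.2, lik 0.7, product 0.1400; [4] prior 0.2, lik 0.5, product 0.1000; [5] prior 0.2, lik 0.5, product 0.1000.
Normalizing constant = 0.45944; the posterior for Jar 4 is its product over the sum, 0.1000/0.45944 = 0.2177.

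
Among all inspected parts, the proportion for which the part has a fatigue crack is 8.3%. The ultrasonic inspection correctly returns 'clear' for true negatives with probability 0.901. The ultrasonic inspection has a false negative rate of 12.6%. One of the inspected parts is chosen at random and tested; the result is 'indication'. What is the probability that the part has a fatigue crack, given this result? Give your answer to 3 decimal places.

Write H for 'the part has a fatigue crack'. Prior odds H:¬H = 0.083/0.917 = 0.090513. For the 'indication' outcome, the likelihood ratio is 0.874/0.099 = 8.8283.
Posterior odds = 0.090513 × 8.8283 = 0.79907, so P(H|E) = 0.79907/(1+0.79907) = 0.444.

P(H | E) ≈ 0.444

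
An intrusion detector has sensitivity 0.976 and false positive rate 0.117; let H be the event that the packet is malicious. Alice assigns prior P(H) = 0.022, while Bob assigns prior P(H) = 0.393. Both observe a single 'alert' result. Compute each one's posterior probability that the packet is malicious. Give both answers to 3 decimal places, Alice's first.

Alice: 0.158; Bob: 0.844

P('+'|H) = 0.976, P('+'|¬H) = 0.117.
Alice: numerator 0.976·0.022 = 0.021472; evidence = 0.021472+0.117·0.978 = 0.13590; posterior = 0.158.
Bob: numerator 0.976·0.393 = 0.38357; evidence = 0.38357+0.117·0.607 = 0.45459; posterior = 0.844.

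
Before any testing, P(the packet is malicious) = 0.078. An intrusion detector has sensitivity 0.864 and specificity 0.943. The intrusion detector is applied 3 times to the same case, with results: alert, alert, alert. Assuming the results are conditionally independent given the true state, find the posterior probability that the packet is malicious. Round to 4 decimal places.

Posterior P(H) ≈ 0.9966

Let H be the event that the packet is malicious; start with P(H) = 0.078. P('alert'|H) = 0.864, P('alert'|¬H) = 0.057.
Update on result 1 ('alert'): P(H) ← 0.864·0.0780 / (0.864·0.0780 + 0.057·0.9220) = 0.067392/0.11995 = 0.5619.
Update on result 2 ('alert'): P(H) ← 0.864·0.5619 / (0.864·0.5619 + 0.057·0.4381) = 0.48544/0.51042 = 0.9511.
Update on result 3 ('alert'): P(H) ← 0.864·0.9511 / (0.864·0.9511 + 0.057·0.0489) = 0.82172/0.82451 = 0.9966.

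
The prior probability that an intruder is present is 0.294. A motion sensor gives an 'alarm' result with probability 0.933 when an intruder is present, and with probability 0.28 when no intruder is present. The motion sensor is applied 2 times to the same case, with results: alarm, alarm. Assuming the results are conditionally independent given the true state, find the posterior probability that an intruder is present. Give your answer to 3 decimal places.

Posterior P(H) ≈ 0.822

With H the event that an intruder is present, the joint likelihood of the observed sequence is P(data|H) = 0.933·0.933 = 0.87049 and P(data|¬H) = 0.28·0.28 = 0.078400.
Bayes: P(H|data) = 0.294·0.87049 / (0.294·0.87049 + 0.706·0.078400) = 0.25592/0.31127 = 0.8222.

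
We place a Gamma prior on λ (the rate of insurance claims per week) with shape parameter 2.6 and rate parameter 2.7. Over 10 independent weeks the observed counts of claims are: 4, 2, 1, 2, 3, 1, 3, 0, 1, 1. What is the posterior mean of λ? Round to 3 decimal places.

Total count ∑xᵢ = 18 over n = 10 weeks.
Gamma is conjugate to the Poisson likelihood: posterior is Gamma(shape = 2.6+18 = 20.6, rate = 2.7+10 = 12.7).
E[λ | data] = 20.6/12.7 = 1.622.

Posterior mean ≈ 1.622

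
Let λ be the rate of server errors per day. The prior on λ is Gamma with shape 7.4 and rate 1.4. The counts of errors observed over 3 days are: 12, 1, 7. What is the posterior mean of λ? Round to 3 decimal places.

Total count ∑xᵢ = 20 over n = 3 days.
Gamma is conjugate to the Poisson likelihood: posterior is Gamma(shape = 7.4+20 = 27.4, rate = 1.4+3 = 4.4).
E[λ | data] = 27.4/4.4 = 6.227.

Posterior mean ≈ 6.227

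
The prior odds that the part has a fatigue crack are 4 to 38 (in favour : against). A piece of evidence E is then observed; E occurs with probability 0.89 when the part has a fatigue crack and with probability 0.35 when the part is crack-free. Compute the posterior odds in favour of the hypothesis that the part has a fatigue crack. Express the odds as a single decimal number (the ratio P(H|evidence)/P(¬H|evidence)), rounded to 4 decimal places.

Prior odds = 4/38 = 0.10526. In log-odds, ln(0.10526) = -2.2513.
Add log likelihood ratio: ln(2.5429) = 0.93329.
Posterior log-odds = -1.3180, so posterior odds = exp(-1.3180) = 0.26767.

Posterior odds ≈ 0.2677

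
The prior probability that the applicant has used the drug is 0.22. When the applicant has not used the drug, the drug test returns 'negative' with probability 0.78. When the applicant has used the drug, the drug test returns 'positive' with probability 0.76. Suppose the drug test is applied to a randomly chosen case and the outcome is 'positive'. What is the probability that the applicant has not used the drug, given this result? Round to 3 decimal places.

P(¬H | E) ≈ 0.506

Let H be the event that the applicant has used the drug. P(H) = 0.22, so P(¬H) = 0.78. With E the 'positive' result, P(E|H) = 0.76 and P(E|¬H) = 0.22.
P(E) = 0.76·0.22 + 0.22·0.78 = 0.16720 + 0.17160 = 0.33880.
By Bayes' theorem, P(H|E) = 0.16720 / 0.33880 = 0.494. Hence P(¬H|E) = 1 − 0.494 = 0.506.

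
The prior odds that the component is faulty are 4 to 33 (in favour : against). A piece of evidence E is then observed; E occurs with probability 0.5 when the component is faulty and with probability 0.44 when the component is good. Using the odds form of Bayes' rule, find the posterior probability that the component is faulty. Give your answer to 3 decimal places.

Posterior probability ≈ 0.121

Prior odds = 4/33 = 0.12121. In log-odds, ln(0.12121) = -2.1102.
Add log likelihood ratio: ln(1.1364) = 0.12783.
Posterior log-odds = -1.9824, so posterior odds = exp(-1.9824) = 0.13774. Converting, P(H|E) = 0.13774/1.1377 = 0.121.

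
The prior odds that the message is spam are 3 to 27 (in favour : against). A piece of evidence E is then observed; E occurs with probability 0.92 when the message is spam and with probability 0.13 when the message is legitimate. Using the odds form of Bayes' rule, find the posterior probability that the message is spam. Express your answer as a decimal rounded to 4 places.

Posterior probability ≈ 0.4402

Prior odds = 3/27 = 0.11111.
Likelihood ratio for E = 0.92/0.13 = 7.0769.
Posterior odds = prior odds × LR = 0.78632.
Posterior probability = odds/(1+odds) = 0.78632/1.7863 = 0.4402.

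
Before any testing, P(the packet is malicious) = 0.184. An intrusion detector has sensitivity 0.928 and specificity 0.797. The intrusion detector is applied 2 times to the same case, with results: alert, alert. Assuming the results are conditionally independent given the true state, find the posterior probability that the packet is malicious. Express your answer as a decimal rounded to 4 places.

Let H be the event that the packet is malicious; start with P(H) = 0.184. P('alert'|H) = 0.928, P('alert'|¬H) = 0.203.
Update on result 1 ('alert'): P(H) ← 0.928·0.1840 / (0.928·0.1840 + 0.203·0.8160) = 0.17075/0.33640 = 0.5076.
Update on result 2 ('alert'): P(H) ← 0.928·0.5076 / (0.928·0.5076 + 0.203·0.4924) = 0.47104/0.57100 = 0.8249.

Posterior P(H) ≈ 0.8249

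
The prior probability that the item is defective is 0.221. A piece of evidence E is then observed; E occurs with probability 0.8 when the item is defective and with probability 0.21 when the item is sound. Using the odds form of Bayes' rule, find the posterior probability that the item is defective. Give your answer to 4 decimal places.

Posterior probability ≈ 0.5194

Prior odds = 0.221/(1−0.221) = 0.28370. In log-odds, ln(0.28370) = -1.2598.
Add log likelihood ratio: ln(3.8095) = 1.3375.
Posterior log-odds = 0.077656, so posterior odds = exp(0.077656) = 1.0808. Converting, P(H|E) = 1.0808/2.0808 = 0.5194.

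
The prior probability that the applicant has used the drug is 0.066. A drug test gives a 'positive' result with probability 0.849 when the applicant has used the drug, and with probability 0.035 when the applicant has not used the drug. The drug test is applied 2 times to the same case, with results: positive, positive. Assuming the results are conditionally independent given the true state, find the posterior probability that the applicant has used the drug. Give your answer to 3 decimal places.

With H the event that the applicant has used the drug, the joint likelihood of the observed sequence is P(data|H) = 0.849·0.849 = 0.72080 and P(data|¬H) = 0.035·0.035 = 0.0012250.
Bayes: P(H|data) = 0.066·0.72080 / (0.066·0.72080 + 0.934·0.0012250) = 0.047573/0.048717 = 0.9765.

Posterior P(H) ≈ 0.977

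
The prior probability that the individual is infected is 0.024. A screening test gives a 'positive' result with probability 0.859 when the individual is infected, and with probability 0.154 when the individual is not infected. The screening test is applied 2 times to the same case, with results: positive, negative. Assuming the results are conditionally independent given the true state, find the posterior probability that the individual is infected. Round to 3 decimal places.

Posterior P(H) ≈ 0.022

With H the event that the individual is infected, the joint likelihood of the observed sequence is P(data|H) = 0.859·0.141 = 0.12112 and P(data|¬H) = 0.154·0.846 = 0.13028.
Bayes: P(H|data) = 0.024·0.12112 / (0.024·0.12112 + 0.976·0.13028) = 0.0029069/0.13006 = 0.0223.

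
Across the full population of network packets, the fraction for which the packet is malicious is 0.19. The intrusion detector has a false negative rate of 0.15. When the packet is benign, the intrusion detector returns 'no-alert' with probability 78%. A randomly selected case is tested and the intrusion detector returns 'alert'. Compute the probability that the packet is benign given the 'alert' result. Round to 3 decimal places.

Write H for 'the packet is malicious'. Prior odds H:¬H = 0.19/0.81 = 0.23457. For the 'alert' outcome, the likelihood ratio is 0.85/0.22 = 3.8636.
Posterior odds = 0.23457 × 3.8636 = 0.90629, so P(H|E) = 0.90629/(1+0.90629) = 0.475. Then P(¬H|E) = 1 − 0.475 = 0.525.

P(¬H | E) ≈ 0.525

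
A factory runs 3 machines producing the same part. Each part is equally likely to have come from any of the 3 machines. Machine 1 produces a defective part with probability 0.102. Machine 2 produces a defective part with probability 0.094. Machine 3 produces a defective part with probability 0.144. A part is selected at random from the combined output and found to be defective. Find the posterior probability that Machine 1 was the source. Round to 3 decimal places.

Posterior probability ≈ 0.300

P(defective|M1) = 0.102; P(defective|M2) = 0.094; P(defective|M3) = 0.144.
Prior × likelihood for each source: 0.333333·0.102=0.03400, 0.333333·0.094=0.03133, 0.333333·0.144=0.04800. Summing gives P(defective) = 0.11333.
P(Machine 1 | defective) = 0.03400 / 0.11333 = 0.300.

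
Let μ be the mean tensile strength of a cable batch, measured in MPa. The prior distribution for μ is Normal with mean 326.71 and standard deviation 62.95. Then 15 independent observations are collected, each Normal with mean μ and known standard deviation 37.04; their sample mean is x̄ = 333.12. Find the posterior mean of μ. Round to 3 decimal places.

Posterior mean ≈ 332.975

Prior precision 1/τ₀² = 1/62.95² = 0.00025235; data precision n/σ² = 15/37.04² = 0.0109333.
Posterior precision = 0.00025235 + 0.0109333 = 0.0111856.
Posterior mean = (0.00025235·326.71 + 0.0109333·333.12) / 0.0111856 = 332.975.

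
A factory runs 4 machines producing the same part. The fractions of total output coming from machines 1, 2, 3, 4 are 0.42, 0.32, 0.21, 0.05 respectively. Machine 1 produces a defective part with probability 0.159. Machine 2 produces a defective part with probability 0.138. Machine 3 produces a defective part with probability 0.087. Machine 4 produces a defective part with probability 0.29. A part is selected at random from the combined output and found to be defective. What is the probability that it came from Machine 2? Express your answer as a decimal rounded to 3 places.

Posterior probability ≈ 0.307

P(defective|M1) = 0.159; P(defective|M2) = 0.138; P(defective|M3) = 0.087; P(defective|M4) = 0.29.
Prior × likelihood for each source: 0.42·0.159=0.06678, 0.32·0.138=0.04416, 0.21·0.087=0.01827, 0.05·0.29=0.01450. Summing gives P(defective) = 0.14371.
P(Machine 2 | defective) = 0.04416 / 0.14371 = 0.307.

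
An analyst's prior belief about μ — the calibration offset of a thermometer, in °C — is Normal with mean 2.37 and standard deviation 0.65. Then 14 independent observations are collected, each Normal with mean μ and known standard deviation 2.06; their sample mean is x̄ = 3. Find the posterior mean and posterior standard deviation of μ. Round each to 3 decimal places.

Prior precision 1/τ₀² = 1/0.65² = 2.36686; data precision n/σ² = 14/2.06² = 3.29909.
Posterior precision = 2.36686 + 3.29909 = 5.66595, giving posterior SD = 1/√5.66595 = 0.420.
Posterior mean = (2.36686·2.37 + 3.29909·3) / 5.66595 = 2.737.

Posterior mean ≈ 2.737; posterior SD ≈ 0.420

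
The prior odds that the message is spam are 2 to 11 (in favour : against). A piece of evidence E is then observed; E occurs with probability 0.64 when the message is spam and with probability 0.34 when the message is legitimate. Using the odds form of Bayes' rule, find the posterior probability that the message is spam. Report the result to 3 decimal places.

Prior odds = 2/11 = 0.18182. In log-odds, ln(0.18182) = -1.7047.
Add log likelihood ratio: ln(1.8824) = 0.63252.
Posterior log-odds = -1.0722, so posterior odds = exp(-1.0722) = 0.34225. Converting, P(H|E) = 0.34225/1.3422 = 0.255.

Posterior probability ≈ 0.255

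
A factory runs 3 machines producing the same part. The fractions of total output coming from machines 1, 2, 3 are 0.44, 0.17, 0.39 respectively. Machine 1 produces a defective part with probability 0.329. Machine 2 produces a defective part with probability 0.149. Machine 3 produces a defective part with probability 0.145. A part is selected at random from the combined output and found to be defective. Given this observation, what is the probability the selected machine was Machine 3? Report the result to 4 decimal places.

P(defective|M1) = 0.329; P(defective|M2) = 0.149; P(defective|M3) = 0.145.
Prior × likelihood for each source: 0.44·0.329=0.1448, 0.17·0.149=0.02533, 0.39·0.145=0.05655. Summing gives P(defective) = 0.22664.
P(Machine 3 | defective) = 0.05655 / 0.22664 = 0.2495.

Posterior probability ≈ 0.2495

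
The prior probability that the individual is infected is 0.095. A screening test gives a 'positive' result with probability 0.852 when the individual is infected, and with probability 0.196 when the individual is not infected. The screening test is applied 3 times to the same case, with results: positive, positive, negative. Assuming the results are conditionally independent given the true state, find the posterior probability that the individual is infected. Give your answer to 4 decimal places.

Posterior P(H) ≈ 0.2675

With H the event that the individual is infected, the joint likelihood of the observed sequence is P(data|H) = 0.852·0.852·0.148 = 0.10743 and P(data|¬H) = 0.196·0.196·0.804 = 0.030886.
Bayes: P(H|data) = 0.095·0.10743 / (0.095·0.10743 + 0.905·0.030886) = 0.010206/0.038158 = 0.2675.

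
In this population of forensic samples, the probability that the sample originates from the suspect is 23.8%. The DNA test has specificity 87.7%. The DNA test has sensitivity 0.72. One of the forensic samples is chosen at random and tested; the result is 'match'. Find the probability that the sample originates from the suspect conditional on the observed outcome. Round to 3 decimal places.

P(H | E) ≈ 0.646

Write H for 'the sample originates from the suspect'. Prior odds H:¬H = 0.238/0.762 = 0.31234. For the 'match' outcome, the likelihood ratio is 0.72/0.123 = 5.8537.
Posterior odds = 0.31234 × 5.8537 = 1.8283, so P(H|E) = 1.8283/(1+1.8283) = 0.646.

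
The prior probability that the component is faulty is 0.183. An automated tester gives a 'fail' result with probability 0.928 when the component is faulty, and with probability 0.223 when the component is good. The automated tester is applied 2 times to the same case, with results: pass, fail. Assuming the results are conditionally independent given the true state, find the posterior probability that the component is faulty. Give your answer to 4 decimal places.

With H the event that the component is faulty, the joint likelihood of the observed sequence is P(data|H) = 0.072·0.928 = 0.066816 and P(data|¬H) = 0.777·0.223 = 0.17327.
Bayes: P(H|data) = 0.183·0.066816 / (0.183·0.066816 + 0.817·0.17327) = 0.012227/0.15379 = 0.0795.

Posterior P(H) ≈ 0.0795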